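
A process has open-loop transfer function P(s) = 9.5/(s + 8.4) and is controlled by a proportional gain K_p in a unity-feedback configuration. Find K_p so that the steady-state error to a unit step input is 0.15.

K_p = 5.01

The loop is type 0, so e_ss(step) = 1/(1 + K_pos) with K_pos = K_p·P(0).
P(0) = 1.131. Require 1/(1 + K_p·1.131) = 0.15, so 1 + 1.131·K_p = 6.667.
K_p = (6.667 − 1)/1.131 = 5.01.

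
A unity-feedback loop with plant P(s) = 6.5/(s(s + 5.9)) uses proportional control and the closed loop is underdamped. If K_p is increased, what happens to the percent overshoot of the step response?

Characteristic equation s² + 5.9s + K_p·6.5 = 0: raising K_p raises ω_n while 2ζω_n = 5.9 is fixed, so ζ falls and overshoot grows.

increase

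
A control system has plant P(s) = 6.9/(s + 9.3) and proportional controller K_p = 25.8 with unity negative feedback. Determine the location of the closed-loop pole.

Closed-loop transfer function: T(s) = K_p·P(s)/(1 + K_p·P(s)) = 178/(s + 9.3 + 178) = 178/(s + 187.3).
The closed-loop pole is at s = −187.3.

s = -187.3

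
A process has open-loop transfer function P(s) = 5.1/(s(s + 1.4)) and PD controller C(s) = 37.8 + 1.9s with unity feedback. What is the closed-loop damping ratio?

ζ = 0.399

Forward path: (37.8 + 1.9s)·5.1/(s(s+1.4)). The closed-loop characteristic equation is s² + (1.4 + 5.1·1.9)s + 5.1·37.8 = 0.
That is s² + 11.09s + 192.8 = 0, so ω_n = 13.88 rad/s and ζ = 11.09/(2·13.88) = 0.3994.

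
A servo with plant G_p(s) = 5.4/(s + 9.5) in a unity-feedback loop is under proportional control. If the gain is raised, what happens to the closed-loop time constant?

Closed-loop pole is at s = −(9.5+K_p·5.4); larger K_p moves it further left, so τ = 1/(9.5+K_p·5.4) decreases.

decrease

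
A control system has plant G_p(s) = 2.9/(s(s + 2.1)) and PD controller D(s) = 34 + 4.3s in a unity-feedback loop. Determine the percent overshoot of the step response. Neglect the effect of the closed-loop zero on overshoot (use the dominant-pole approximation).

3.36%

Forward path: (34 + 4.3s)·2.9/(s(s+2.1)). The closed-loop characteristic equation is s² + (2.1 + 2.9·4.3)s + 2.9·34 = 0.
That is s² + 14.57s + 98.6 = 0, so ω_n = 9.93 rad/s and ζ = 14.57/(2·9.93) = 0.7337.
%OS = 100·exp(−πζ/√(1−ζ²)) = 3.36%.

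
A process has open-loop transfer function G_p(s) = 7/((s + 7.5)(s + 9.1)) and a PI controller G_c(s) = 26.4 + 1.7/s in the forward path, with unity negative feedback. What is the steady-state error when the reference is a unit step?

The open loop G_c(s)G_p(s) has a pole at the origin (type 1), so the static position error constant is infinite and e_ss = 1/(1+∞) = 0.

0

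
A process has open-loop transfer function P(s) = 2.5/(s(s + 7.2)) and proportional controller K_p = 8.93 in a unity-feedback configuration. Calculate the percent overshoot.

2.48%

The closed-loop denominator s² + 7.2s + 22.32 gives ω_n = √22.32 = 4.725 and ζ = 7.2/(2ω_n) = 0.7619.
%OS = 100·exp(−πζ/√(1−ζ²)) = 100·exp(−π·0.7619/√0.4195) = 2.48%.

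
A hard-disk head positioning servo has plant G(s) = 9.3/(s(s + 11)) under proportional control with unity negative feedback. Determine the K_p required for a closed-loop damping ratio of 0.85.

K_p = 4.5

Closed-loop characteristic equation: s² + 11s + K_p·9.3 = 0.
So ω_n = √(9.3K_p) and 2ζω_n = 11, giving ζ = 11/(2√(9.3K_p)).
Setting ζ = 0.85: √(9.3K_p) = 11/(2·0.85) = 6.471, so K_p = 41.87/9.3 = 4.5.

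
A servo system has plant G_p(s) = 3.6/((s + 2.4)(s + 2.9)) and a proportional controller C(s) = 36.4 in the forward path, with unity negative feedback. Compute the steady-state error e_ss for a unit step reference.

0.0504

The loop is type 0. Static position error constant K_pos = C(0)·G_p(0) = 36.4·0.5172 = 18.83.
Steady-state error to a unit step: e_ss = 1/(1+K_pos) = 1/19.83 = 0.0504.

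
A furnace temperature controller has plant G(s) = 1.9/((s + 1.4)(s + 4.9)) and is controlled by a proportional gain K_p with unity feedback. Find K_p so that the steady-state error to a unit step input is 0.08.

For a type-0 loop with proportional control, e_ss = 1/(1 + K_p·G(0)).
G(0) = 0.277. Require 1/(1 + K_p·0.277) = 0.08, so 1 + 0.277·K_p = 12.5.
K_p = (12.5 − 1)/0.277 = 41.5.

K_p = 41.5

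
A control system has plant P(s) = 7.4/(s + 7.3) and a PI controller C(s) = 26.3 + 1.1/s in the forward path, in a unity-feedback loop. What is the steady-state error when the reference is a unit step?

The open loop C(s)P(s) has a pole at the origin (type 1), so the static position error constant is infinite and e_ss = 1/(1+∞) = 0.

0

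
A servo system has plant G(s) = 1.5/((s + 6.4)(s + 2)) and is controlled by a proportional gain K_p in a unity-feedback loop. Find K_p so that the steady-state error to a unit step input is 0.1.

K_p = 76.8

For a type-0 loop with proportional control, e_ss = 1/(1 + K_p·G(0)).
G(0) = 0.1172. Require 1/(1 + K_p·0.1172) = 0.1, so 1 + 0.1172·K_p = 10.
K_p = (10 − 1)/0.1172 = 76.8.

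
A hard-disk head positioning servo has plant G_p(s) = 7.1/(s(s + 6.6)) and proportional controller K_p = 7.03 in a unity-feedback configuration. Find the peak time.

From 1 + K_pG_p(s) = 0: s² + 6.6s + 49.91 = 0 ⇒ ω_n = 7.065, ζ = 0.4671.
Damped frequency ω_d = ω_n√(1−ζ²) = 6.247 rad/s, so peak time T_p = π/ω_d = 0.503 s.

T_p = 0.503 s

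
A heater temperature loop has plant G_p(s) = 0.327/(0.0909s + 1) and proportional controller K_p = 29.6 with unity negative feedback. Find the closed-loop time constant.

τ = 0.00851 s

Closed loop: T(s) = K_p·G_p/(1+K_p·G_p) = 9.679/(0.0909s + 1 + 9.679), with pole at s = −(1 + 9.679)/0.0909 = −117.5.
Closed-loop time constant τ = 1/117.5 = 0.00851 s.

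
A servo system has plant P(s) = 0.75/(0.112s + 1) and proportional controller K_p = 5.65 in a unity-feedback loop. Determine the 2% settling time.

Closed loop: T(s) = K_p·P/(1+K_p·P) = 4.238/(0.112s + 1 + 4.238), with pole at s = −(1 + 4.238)/0.112 = −46.76.
τ = 1/46.76 = 0.02138 s, so 2% settling time ≈ 4τ = 0.0855 s.

T_s ≈ 0.0855 s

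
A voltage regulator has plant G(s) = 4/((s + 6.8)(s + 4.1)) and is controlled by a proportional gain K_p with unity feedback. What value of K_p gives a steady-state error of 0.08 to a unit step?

For a type-0 loop with proportional control, e_ss = 1/(1 + K_p·G(0)).
G(0) = 0.1435. Require 1/(1 + K_p·0.1435) = 0.08, so 1 + 0.1435·K_p = 12.5.
K_p = (12.5 − 1)/0.1435 = 80.2.

K_p = 80.2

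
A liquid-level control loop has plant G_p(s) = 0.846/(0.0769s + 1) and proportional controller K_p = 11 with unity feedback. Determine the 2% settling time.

Closed loop: T(s) = K_p·G_p/(1+K_p·G_p) = 9.306/(0.0769s + 1 + 9.306), with pole at s = −(1 + 9.306)/0.0769 = −134.
τ = 1/134 = 0.007462 s, so 2% settling time ≈ 4τ = 0.0298 s.

T_s ≈ 0.0298 s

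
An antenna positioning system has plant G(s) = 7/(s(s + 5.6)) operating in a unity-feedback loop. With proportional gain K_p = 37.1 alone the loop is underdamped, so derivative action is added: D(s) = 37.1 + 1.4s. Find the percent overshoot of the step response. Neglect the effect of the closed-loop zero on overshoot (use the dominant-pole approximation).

Forward path: (37.1 + 1.4s)·7/(s(s+5.6)). The closed-loop characteristic equation is s² + (5.6 + 7·1.4)s + 7·37.1 = 0.
That is s² + 15.4s + 259.7 = 0, so ω_n = 16.12 rad/s and ζ = 15.4/(2·16.12) = 0.4778.
%OS = 100·exp(−πζ/√(1−ζ²)) = 18.1%.

18.1%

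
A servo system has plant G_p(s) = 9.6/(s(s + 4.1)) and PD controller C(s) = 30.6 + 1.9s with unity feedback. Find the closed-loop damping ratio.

ζ = 0.652

Forward path: (30.6 + 1.9s)·9.6/(s(s+4.1)). The closed-loop characteristic equation is s² + (4.1 + 9.6·1.9)s + 9.6·30.6 = 0.
That is s² + 22.34s + 293.8 = 0, so ω_n = 17.14 rad/s and ζ = 22.34/(2·17.14) = 0.6517.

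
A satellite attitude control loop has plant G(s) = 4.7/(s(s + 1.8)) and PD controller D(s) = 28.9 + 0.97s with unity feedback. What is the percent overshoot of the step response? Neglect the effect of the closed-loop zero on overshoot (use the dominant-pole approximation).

41%

Forward path: (28.9 + 0.97s)·4.7/(s(s+1.8)). The closed-loop characteristic equation is s² + (1.8 + 4.7·0.97)s + 4.7·28.9 = 0.
That is s² + 6.359s + 135.8 = 0, so ω_n = 11.65 rad/s and ζ = 6.359/(2·11.65) = 0.2728.
%OS = 100·exp(−πζ/√(1−ζ²)) = 41%.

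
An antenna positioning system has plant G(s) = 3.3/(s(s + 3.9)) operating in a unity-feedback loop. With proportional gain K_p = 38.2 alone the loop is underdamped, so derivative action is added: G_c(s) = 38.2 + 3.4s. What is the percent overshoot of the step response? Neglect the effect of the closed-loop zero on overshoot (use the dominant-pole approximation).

5.72%

Forward path: (38.2 + 3.4s)·3.3/(s(s+3.9)). The closed-loop characteristic equation is s² + (3.9 + 3.3·3.4)s + 3.3·38.2 = 0.
That is s² + 15.12s + 126.1 = 0, so ω_n = 11.23 rad/s and ζ = 15.12/(2·11.23) = 0.6733.
%OS = 100·exp(−πζ/√(1−ζ²)) = 5.72%.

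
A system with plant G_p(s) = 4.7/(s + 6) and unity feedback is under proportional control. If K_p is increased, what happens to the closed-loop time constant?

Closed-loop pole is at s = −(6+K_p·4.7); larger K_p moves it further left, so τ = 1/(6+K_p·4.7) decreases.

decrease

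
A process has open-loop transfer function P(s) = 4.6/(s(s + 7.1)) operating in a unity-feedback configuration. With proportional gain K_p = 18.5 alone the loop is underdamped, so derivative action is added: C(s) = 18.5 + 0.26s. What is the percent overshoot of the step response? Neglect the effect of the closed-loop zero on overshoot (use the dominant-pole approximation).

Forward path: (18.5 + 0.26s)·4.6/(s(s+7.1)). The closed-loop characteristic equation is s² + (7.1 + 4.6·0.26)s + 4.6·18.5 = 0.
That is s² + 8.296s + 85.1 = 0, so ω_n = 9.225 rad/s and ζ = 8.296/(2·9.225) = 0.4496.
%OS = 100·exp(−πζ/√(1−ζ²)) = 20.6%.

20.6%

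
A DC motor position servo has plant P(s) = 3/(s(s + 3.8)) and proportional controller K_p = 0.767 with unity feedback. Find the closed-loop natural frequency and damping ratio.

ω_n = 1.52 rad/s, ζ = 1.25

1 + K_p·P(s) = 0 gives s² + 3.8s + 2.301 = 0.
Matching s² + 2ζω_n s + ω_n²: ω_n = √2.301 = 1.517 rad/s and 2ζω_n = 3.8, so ζ = 3.8/(2·1.517) = 1.25.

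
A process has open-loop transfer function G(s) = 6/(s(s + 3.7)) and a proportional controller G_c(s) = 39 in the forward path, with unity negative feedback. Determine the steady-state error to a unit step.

The open loop G_c(s)G(s) has a pole at the origin (type 1), so the static position error constant is infinite and e_ss = 1/(1+∞) = 0.

0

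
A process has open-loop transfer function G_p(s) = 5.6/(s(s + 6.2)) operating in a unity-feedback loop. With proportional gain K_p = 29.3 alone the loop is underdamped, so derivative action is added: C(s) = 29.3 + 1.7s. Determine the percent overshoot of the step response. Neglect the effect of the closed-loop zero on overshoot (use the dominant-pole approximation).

8.7%

Forward path: (29.3 + 1.7s)·5.6/(s(s+6.2)). The closed-loop characteristic equation is s² + (6.2 + 5.6·1.7)s + 5.6·29.3 = 0.
That is s² + 15.72s + 164.1 = 0, so ω_n = 12.81 rad/s and ζ = 15.72/(2·12.81) = 0.6136.
%OS = 100·exp(−πζ/√(1−ζ²)) = 8.7%.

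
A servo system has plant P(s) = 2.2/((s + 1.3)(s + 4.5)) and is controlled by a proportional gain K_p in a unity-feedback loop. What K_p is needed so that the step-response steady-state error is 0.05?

K_p = 50.5

Steady-state error for a unit step on this type-0 loop is 1/(1 + K_p·P(0)).
P(0) = 0.3761. Require 1/(1 + K_p·0.3761) = 0.05, so 1 + 0.3761·K_p = 20.
K_p = (20 − 1)/0.3761 = 50.5.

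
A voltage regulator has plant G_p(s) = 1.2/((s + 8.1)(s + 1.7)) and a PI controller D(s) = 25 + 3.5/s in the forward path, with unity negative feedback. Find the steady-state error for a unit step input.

The open loop D(s)G_p(s) has a pole at the origin (type 1), so the static position error constant is infinite and e_ss = 1/(1+∞) = 0.

0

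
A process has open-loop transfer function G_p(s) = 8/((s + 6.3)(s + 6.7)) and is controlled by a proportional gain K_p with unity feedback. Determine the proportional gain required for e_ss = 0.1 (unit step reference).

For a type-0 loop with proportional control, e_ss = 1/(1 + K_p·G_p(0)).
G_p(0) = 0.1895. Require 1/(1 + K_p·0.1895) = 0.1, so 1 + 0.1895·K_p = 10.
K_p = (10 − 1)/0.1895 = 47.5.

K_p = 47.5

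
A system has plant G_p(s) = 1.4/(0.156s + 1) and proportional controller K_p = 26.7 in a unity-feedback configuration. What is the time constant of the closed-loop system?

τ = 0.00406 s

Closed loop: T(s) = K_p·G_p/(1+K_p·G_p) = 37.38/(0.156s + 1 + 37.38), with pole at s = −(1 + 37.38)/0.156 = −246.
Closed-loop time constant τ = 1/246 = 0.00406 s.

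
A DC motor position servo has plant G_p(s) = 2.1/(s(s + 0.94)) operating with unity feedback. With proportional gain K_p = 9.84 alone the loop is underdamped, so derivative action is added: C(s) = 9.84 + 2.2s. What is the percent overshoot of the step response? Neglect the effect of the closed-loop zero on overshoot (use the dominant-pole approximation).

Forward path: (9.84 + 2.2s)·2.1/(s(s+0.94)). The closed-loop characteristic equation is s² + (0.94 + 2.1·2.2)s + 2.1·9.84 = 0.
That is s² + 5.56s + 20.66 = 0, so ω_n = 4.546 rad/s and ζ = 5.56/(2·4.546) = 0.6116.
%OS = 100·exp(−πζ/√(1−ζ²)) = 8.82%.

8.82%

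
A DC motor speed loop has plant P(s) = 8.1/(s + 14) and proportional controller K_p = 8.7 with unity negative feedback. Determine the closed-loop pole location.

Closed-loop transfer function: T(s) = K_p·P(s)/(1 + K_p·P(s)) = 70.47/(s + 14 + 70.47) = 70.47/(s + 84.47).
The closed-loop pole is at s = −84.47.

s = -84.47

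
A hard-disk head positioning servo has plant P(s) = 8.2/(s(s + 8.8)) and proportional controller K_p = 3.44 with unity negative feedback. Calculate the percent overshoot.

Closed-loop characteristic equation: s² + 8.8s + 28.21 = 0, so ω_n = 5.311 rad/s and ζ = 8.8/(2·5.311) = 0.8285.
%OS = 100·exp(−πζ/√(1−ζ²)) = 100·exp(−π·0.8285/√0.3137) = 0.959%.

0.959%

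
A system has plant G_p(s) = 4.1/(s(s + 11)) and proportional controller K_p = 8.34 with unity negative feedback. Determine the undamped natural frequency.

ω_n = 5.85 rad/s

The closed-loop denominator is s(s+11) + 8.34·4.1 = s² + 11s + 34.19.
Matching s² + 2ζω_n s + ω_n²: ω_n = √34.19 = 5.848 rad/s and 2ζω_n = 11, so ζ = 11/(2·5.848) = 0.941.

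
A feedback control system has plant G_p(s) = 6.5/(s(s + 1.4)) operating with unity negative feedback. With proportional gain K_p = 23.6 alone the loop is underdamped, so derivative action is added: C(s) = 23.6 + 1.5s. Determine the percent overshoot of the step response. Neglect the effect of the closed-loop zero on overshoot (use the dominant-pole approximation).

Forward path: (23.6 + 1.5s)·6.5/(s(s+1.4)). The closed-loop characteristic equation is s² + (1.4 + 6.5·1.5)s + 6.5·23.6 = 0.
That is s² + 11.15s + 153.4 = 0, so ω_n = 12.39 rad/s and ζ = 11.15/(2·12.39) = 0.4501.
%OS = 100·exp(−πζ/√(1−ζ²)) = 20.5%.

20.5%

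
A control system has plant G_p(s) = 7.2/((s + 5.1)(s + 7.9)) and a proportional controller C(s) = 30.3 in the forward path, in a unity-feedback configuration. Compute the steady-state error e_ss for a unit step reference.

The loop is type 0. Static position error constant K_pos = C(0)·G_p(0) = 30.3·0.1787 = 5.415.
Steady-state error to a unit step: e_ss = 1/(1+K_pos) = 1/6.415 = 0.156.

0.156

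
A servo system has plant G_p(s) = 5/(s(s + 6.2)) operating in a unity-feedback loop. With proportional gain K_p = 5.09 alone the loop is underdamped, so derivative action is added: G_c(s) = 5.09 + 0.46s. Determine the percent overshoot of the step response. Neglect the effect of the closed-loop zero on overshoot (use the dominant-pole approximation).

Forward path: (5.09 + 0.46s)·5/(s(s+6.2)). The closed-loop characteristic equation is s² + (6.2 + 5·0.46)s + 5·5.09 = 0.
That is s² + 8.5s + 25.45 = 0, so ω_n = 5.045 rad/s and ζ = 8.5/(2·5.045) = 0.8425.
%OS = 100·exp(−πζ/√(1−ζ²)) = 0.736%.

0.736%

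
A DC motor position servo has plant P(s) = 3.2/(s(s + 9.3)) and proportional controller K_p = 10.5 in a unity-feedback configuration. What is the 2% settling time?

From 1 + K_pP(s) = 0: s² + 9.3s + 33.6 = 0 ⇒ ω_n = 5.797, ζ = 0.8022.
2% settling time T_s ≈ 4/(ζω_n) = 4/4.65 = 0.86 s.

T_s ≈ 0.86 s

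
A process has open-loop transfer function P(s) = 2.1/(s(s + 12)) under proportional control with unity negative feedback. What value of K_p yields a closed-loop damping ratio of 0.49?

Closed-loop characteristic equation: s² + 12s + K_p·2.1 = 0.
So ω_n = √(2.1K_p) and 2ζω_n = 12, giving ζ = 12/(2√(2.1K_p)).
Setting ζ = 0.49: √(2.1K_p) = 12/(2·0.49) = 12.24, so K_p = 149.9/2.1 = 71.4.

K_p = 71.4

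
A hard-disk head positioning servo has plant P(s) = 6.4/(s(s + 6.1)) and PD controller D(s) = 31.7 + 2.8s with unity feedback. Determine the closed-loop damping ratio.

Forward path: (31.7 + 2.8s)·6.4/(s(s+6.1)). The closed-loop characteristic equation is s² + (6.1 + 6.4·2.8)s + 6.4·31.7 = 0.
That is s² + 24.02s + 202.9 = 0, so ω_n = 14.24 rad/s and ζ = 24.02/(2·14.24) = 0.8432.

ζ = 0.843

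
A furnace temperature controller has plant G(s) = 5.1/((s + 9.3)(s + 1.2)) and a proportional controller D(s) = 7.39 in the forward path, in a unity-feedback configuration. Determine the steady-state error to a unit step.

The loop is type 0. Static position error constant K_pos = D(0)·G(0) = 7.39·0.457 = 3.377.
Steady-state error to a unit step: e_ss = 1/(1+K_pos) = 1/4.377 = 0.228.

0.228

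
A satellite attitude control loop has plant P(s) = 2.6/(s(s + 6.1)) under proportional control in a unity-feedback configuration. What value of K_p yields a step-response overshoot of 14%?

K_p = 12.7

From %OS = 100·exp(−πζ/√(1−ζ²)) = 14%, ζ = −ln(0.14)/√(π²+ln²(0.14)) = 0.5305.
Characteristic equation s² + 6.1s + 2.6K_p = 0 gives ζ = 6.1/(2√(2.6K_p)).
Setting ζ = 0.5305: √(2.6K_p) = 6.1/(2·0.5305) = 5.749, so K_p = 33.05/2.6 = 12.7.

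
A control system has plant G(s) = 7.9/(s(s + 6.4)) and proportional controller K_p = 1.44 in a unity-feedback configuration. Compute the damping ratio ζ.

ζ = 0.949

With unity feedback the closed-loop characteristic equation is s² + 6.4s + 1.44·7.9 = s² + 6.4s + 11.38 = 0.
So ω_n² = 11.38 ⇒ ω_n = 3.373 rad/s, and ζ = 6.4/(2ω_n) = 0.949.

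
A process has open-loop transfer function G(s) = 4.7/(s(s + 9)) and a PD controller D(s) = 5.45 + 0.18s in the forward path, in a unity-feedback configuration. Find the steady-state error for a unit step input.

The open loop D(s)G(s) has a pole at the origin (type 1), so the static position error constant is infinite and e_ss = 1/(1+∞) = 0.

0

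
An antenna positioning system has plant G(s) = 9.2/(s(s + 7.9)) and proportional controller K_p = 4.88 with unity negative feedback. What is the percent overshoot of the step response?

The closed-loop denominator s² + 7.9s + 44.9 gives ω_n = √44.9 = 6.7 and ζ = 7.9/(2ω_n) = 0.5895.
%OS = 100·exp(−πζ/√(1−ζ²)) = 100·exp(−π·0.5895/√0.6525) = 10.1%.

10.1%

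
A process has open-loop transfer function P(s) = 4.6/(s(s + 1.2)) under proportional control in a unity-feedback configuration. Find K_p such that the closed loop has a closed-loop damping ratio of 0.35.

Closed-loop characteristic equation: s² + 1.2s + K_p·4.6 = 0.
So ω_n = √(4.6K_p) and 2ζω_n = 1.2, giving ζ = 1.2/(2√(4.6K_p)).
Setting ζ = 0.35: √(4.6K_p) = 1.2/(2·0.35) = 1.714, so K_p = 2.939/4.6 = 0.639.

K_p = 0.639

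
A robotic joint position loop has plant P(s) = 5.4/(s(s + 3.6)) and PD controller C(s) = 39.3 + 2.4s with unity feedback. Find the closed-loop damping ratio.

ζ = 0.568

Forward path: (39.3 + 2.4s)·5.4/(s(s+3.6)). The closed-loop characteristic equation is s² + (3.6 + 5.4·2.4)s + 5.4·39.3 = 0.
That is s² + 16.56s + 212.2 = 0, so ω_n = 14.57 rad/s and ζ = 16.56/(2·14.57) = 0.5684.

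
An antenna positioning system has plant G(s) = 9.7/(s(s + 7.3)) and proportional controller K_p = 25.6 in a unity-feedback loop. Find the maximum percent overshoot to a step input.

47.3%

From 1 + K_pG(s) = 0: s² + 7.3s + 248.3 = 0 ⇒ ω_n = 15.76, ζ = 0.2316.
%OS = 100·exp(−πζ/√(1−ζ²)) = 100·exp(−π·0.2316/√0.9463) = 47.3%.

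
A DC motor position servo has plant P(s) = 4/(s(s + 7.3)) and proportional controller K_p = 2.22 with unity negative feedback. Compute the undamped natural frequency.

The closed-loop denominator is s(s+7.3) + 2.22·4 = s² + 7.3s + 8.88.
Matching s² + 2ζω_n s + ω_n²: ω_n = √8.88 = 2.98 rad/s and 2ζω_n = 7.3, so ζ = 7.3/(2·2.98) = 1.22.

ω_n = 2.98 rad/s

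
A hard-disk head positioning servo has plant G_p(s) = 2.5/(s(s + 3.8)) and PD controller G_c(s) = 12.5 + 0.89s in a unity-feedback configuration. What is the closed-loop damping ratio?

Forward path: (12.5 + 0.89s)·2.5/(s(s+3.8)). The closed-loop characteristic equation is s² + (3.8 + 2.5·0.89)s + 2.5·12.5 = 0.
That is s² + 6.025s + 31.25 = 0, so ω_n = 5.59 rad/s and ζ = 6.025/(2·5.59) = 0.5389.

ζ = 0.539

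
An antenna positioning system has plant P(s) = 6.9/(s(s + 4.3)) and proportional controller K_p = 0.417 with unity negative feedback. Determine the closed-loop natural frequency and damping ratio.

With unity feedback the closed-loop characteristic equation is s² + 4.3s + 0.417·6.9 = s² + 4.3s + 2.877 = 0.
Matching s² + 2ζω_n s + ω_n²: ω_n = √2.877 = 1.696 rad/s and 2ζω_n = 4.3, so ζ = 4.3/(2·1.696) = 1.27.

ω_n = 1.7 rad/s, ζ = 1.27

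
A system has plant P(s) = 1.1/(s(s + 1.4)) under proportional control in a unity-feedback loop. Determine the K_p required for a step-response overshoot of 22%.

K_p = 2.36

From %OS = 100·exp(−πζ/√(1−ζ²)) = 22%, ζ = −ln(0.22)/√(π²+ln²(0.22)) = 0.4342.
Characteristic equation s² + 1.4s + 1.1K_p = 0 gives ζ = 1.4/(2√(1.1K_p)).
Setting ζ = 0.4342: √(1.1K_p) = 1.4/(2·0.4342) = 1.612, so K_p = 2.599/1.1 = 2.36.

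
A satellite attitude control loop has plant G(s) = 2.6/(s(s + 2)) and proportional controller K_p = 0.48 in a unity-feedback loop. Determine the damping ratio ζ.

ζ = 0.895

The closed-loop denominator is s(s+2) + 0.48·2.6 = s² + 2s + 1.248.
Matching s² + 2ζω_n s + ω_n²: ω_n = √1.248 = 1.117 rad/s and 2ζω_n = 2, so ζ = 2/(2·1.117) = 0.895.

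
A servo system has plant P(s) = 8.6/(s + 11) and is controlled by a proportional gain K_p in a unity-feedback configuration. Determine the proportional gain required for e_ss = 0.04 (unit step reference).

Steady-state error for a unit step on this type-0 loop is 1/(1 + K_p·P(0)).
P(0) = 0.7818. Require 1/(1 + K_p·0.7818) = 0.04, so 1 + 0.7818·K_p = 25.
K_p = (25 − 1)/0.7818 = 30.7.

K_p = 30.7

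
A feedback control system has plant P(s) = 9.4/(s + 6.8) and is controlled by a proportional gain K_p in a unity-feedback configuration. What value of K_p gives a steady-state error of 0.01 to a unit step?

Steady-state error for a unit step on this type-0 loop is 1/(1 + K_p·P(0)).
P(0) = 1.382. Require 1/(1 + K_p·1.382) = 0.01, so 1 + 1.382·K_p = 100.
K_p = (100 − 1)/1.382 = 71.6.

K_p = 71.6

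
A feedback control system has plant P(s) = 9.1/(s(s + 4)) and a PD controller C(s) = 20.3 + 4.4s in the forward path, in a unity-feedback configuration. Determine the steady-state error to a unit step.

The open loop C(s)P(s) has a pole at the origin (type 1), so the static position error constant is infinite and e_ss = 1/(1+∞) = 0.

0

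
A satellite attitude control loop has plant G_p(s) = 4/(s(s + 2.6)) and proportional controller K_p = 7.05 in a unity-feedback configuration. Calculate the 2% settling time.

From 1 + K_pG_p(s) = 0: s² + 2.6s + 28.2 = 0 ⇒ ω_n = 5.31, ζ = 0.2448.
2% settling time T_s ≈ 4/(ζω_n) = 4/1.3 = 3.08 s.

T_s ≈ 3.08 s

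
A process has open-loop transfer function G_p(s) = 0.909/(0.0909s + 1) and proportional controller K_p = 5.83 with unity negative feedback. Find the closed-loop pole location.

Closed loop: T(s) = K_p·G_p/(1+K_p·G_p) = 5.299/(0.0909s + 1 + 5.299), with pole at s = −(1 + 5.299)/0.0909 = −69.3.

s = -69.3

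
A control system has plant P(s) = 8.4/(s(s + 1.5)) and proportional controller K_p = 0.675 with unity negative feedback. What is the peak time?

T_p = 1.39 s

Closed-loop characteristic equation: s² + 1.5s + 5.67 = 0, so ω_n = 2.381 rad/s and ζ = 1.5/(2·2.381) = 0.315.
Damped frequency ω_d = ω_n√(1−ζ²) = 2.26 rad/s, so peak time T_p = π/ω_d = 1.39 s.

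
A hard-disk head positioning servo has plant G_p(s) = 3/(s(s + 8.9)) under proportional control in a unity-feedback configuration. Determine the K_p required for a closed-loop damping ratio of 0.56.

Closed-loop characteristic equation: s² + 8.9s + K_p·3 = 0.
So ω_n = √(3K_p) and 2ζω_n = 8.9, giving ζ = 8.9/(2√(3K_p)).
Setting ζ = 0.56: √(3K_p) = 8.9/(2·0.56) = 7.946, so K_p = 63.15/3 = 21.

K_p = 21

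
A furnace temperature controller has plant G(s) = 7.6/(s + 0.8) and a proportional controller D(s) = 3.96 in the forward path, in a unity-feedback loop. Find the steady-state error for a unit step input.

The loop is type 0. Static position error constant K_pos = D(0)·G(0) = 3.96·9.5 = 37.62.
Steady-state error to a unit step: e_ss = 1/(1+K_pos) = 1/38.62 = 0.0259.

0.0259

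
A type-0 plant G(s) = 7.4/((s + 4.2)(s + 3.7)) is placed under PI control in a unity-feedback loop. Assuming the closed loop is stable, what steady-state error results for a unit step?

0

The PI controller's integrator makes the forward path type 1, so e_ss to a step is zero.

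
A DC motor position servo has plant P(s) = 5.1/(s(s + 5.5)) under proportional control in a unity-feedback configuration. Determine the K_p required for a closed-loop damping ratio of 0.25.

K_p = 23.7

Closed-loop characteristic equation: s² + 5.5s + K_p·5.1 = 0.
So ω_n = √(5.1K_p) and 2ζω_n = 5.5, giving ζ = 5.5/(2√(5.1K_p)).
Setting ζ = 0.25: √(5.1K_p) = 5.5/(2·0.25) = 11, so K_p = 121/5.1 = 23.7.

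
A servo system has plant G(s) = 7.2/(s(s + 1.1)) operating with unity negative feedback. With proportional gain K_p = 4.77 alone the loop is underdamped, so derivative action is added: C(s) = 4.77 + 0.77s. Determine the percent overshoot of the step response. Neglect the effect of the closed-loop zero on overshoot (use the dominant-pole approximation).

Forward path: (4.77 + 0.77s)·7.2/(s(s+1.1)). The closed-loop characteristic equation is s² + (1.1 + 7.2·0.77)s + 7.2·4.77 = 0.
That is s² + 6.644s + 34.34 = 0, so ω_n = 5.86 rad/s and ζ = 6.644/(2·5.86) = 0.5669.
%OS = 100·exp(−πζ/√(1−ζ²)) = 11.5%.

11.5%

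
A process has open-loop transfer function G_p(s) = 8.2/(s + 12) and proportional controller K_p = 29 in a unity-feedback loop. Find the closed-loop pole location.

s = -249.8

Closed-loop transfer function: T(s) = K_p·G_p(s)/(1 + K_p·G_p(s)) = 237.8/(s + 12 + 237.8) = 237.8/(s + 249.8).
The closed-loop pole is at s = −249.8.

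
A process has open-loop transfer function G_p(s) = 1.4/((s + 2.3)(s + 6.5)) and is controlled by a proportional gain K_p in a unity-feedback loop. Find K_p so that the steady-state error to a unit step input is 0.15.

K_p = 60.5

The loop is type 0, so e_ss(step) = 1/(1 + K_pos) with K_pos = K_p·G_p(0).
G_p(0) = 0.09365. Require 1/(1 + K_p·0.09365) = 0.15, so 1 + 0.09365·K_p = 6.667.
K_p = (6.667 − 1)/0.09365 = 60.5.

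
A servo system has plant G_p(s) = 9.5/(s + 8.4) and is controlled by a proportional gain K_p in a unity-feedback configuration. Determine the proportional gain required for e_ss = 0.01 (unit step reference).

K_p = 87.5

For a type-0 loop with proportional control, e_ss = 1/(1 + K_p·G_p(0)).
G_p(0) = 1.131. Require 1/(1 + K_p·1.131) = 0.01, so 1 + 1.131·K_p = 100.
K_p = (100 − 1)/1.131 = 87.5.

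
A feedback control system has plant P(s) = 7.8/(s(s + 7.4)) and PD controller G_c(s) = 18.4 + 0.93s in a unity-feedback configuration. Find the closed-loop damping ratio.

ζ = 0.612

Forward path: (18.4 + 0.93s)·7.8/(s(s+7.4)). The closed-loop characteristic equation is s² + (7.4 + 7.8·0.93)s + 7.8·18.4 = 0.
That is s² + 14.65s + 143.5 = 0, so ω_n = 11.98 rad/s and ζ = 14.65/(2·11.98) = 0.6116.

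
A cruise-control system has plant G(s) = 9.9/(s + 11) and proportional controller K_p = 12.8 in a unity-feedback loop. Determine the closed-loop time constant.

Closed-loop transfer function: T(s) = K_p·G(s)/(1 + K_p·G(s)) = 126.7/(s + 11 + 126.7) = 126.7/(s + 137.7).
Time constant τ = 1/137.7 = 0.00726 s.

τ = 0.00726 s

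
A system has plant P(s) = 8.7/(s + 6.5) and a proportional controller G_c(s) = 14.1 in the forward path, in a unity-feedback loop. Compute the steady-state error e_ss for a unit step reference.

0.0503

The loop is type 0. Static position error constant K_pos = G_c(0)·P(0) = 14.1·1.338 = 18.87.
Steady-state error to a unit step: e_ss = 1/(1+K_pos) = 1/19.87 = 0.0503.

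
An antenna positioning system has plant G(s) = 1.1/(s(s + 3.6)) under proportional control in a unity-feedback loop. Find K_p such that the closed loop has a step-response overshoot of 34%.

K_p = 27.9

From %OS = 100·exp(−πζ/√(1−ζ²)) = 34%, ζ = −ln(0.34)/√(π²+ln²(0.34)) = 0.3248.
Characteristic equation s² + 3.6s + 1.1K_p = 0 gives ζ = 3.6/(2√(1.1K_p)).
Setting ζ = 0.3248: √(1.1K_p) = 3.6/(2·0.3248) = 5.542, so K_p = 30.72/1.1 = 27.9.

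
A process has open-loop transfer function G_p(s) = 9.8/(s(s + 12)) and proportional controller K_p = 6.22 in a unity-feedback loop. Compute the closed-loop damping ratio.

ζ = 0.768

With unity feedback the closed-loop characteristic equation is s² + 12s + 6.22·9.8 = s² + 12s + 60.96 = 0.
So ω_n² = 60.96 ⇒ ω_n = 7.807 rad/s, and ζ = 12/(2ω_n) = 0.768.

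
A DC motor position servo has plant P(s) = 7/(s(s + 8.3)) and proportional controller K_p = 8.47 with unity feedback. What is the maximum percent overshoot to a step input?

Closed-loop characteristic equation: s² + 8.3s + 59.29 = 0, so ω_n = 7.7 rad/s and ζ = 8.3/(2·7.7) = 0.539.
%OS = 100·exp(−πζ/√(1−ζ²)) = 100·exp(−π·0.539/√0.7095) = 13.4%.

13.4%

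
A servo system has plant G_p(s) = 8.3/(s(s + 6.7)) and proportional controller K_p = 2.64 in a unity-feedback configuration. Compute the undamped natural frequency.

1 + K_p·G_p(s) = 0 gives s² + 6.7s + 21.91 = 0.
So ω_n² = 21.91 ⇒ ω_n = 4.681 rad/s, and ζ = 6.7/(2ω_n) = 0.716.

ω_n = 4.68 rad/s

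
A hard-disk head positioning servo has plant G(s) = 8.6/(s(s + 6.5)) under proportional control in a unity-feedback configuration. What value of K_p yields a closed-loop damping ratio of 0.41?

K_p = 7.31

Closed-loop characteristic equation: s² + 6.5s + K_p·8.6 = 0.
So ω_n = √(8.6K_p) and 2ζω_n = 6.5, giving ζ = 6.5/(2√(8.6K_p)).
Setting ζ = 0.41: √(8.6K_p) = 6.5/(2·0.41) = 7.927, so K_p = 62.83/8.6 = 7.31.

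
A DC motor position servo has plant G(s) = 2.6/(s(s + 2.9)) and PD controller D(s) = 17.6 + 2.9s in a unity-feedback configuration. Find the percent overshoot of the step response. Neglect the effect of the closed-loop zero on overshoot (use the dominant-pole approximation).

Forward path: (17.6 + 2.9s)·2.6/(s(s+2.9)). The closed-loop characteristic equation is s² + (2.9 + 2.6·2.9)s + 2.6·17.6 = 0.
That is s² + 10.44s + 45.76 = 0, so ω_n = 6.765 rad/s and ζ = 10.44/(2·6.765) = 0.7717.
%OS = 100·exp(−πζ/√(1−ζ²)) = 2.21%.

2.21%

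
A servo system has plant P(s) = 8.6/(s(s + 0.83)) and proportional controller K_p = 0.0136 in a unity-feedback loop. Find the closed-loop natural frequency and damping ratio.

ω_n = 0.342 rad/s, ζ = 1.21

1 + K_p·P(s) = 0 gives s² + 0.83s + 0.117 = 0.
Matching s² + 2ζω_n s + ω_n²: ω_n = √0.117 = 0.342 rad/s and 2ζω_n = 0.83, so ζ = 0.83/(2·0.342) = 1.21.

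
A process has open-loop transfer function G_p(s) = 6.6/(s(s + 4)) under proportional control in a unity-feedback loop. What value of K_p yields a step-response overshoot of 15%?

From %OS = 100·exp(−πζ/√(1−ζ²)) = 15%, ζ = −ln(0.15)/√(π²+ln²(0.15)) = 0.5169.
Characteristic equation s² + 4s + 6.6K_p = 0 gives ζ = 4/(2√(6.6K_p)).
Setting ζ = 0.5169: √(6.6K_p) = 4/(2·0.5169) = 3.869, so K_p = 14.97/6.6 = 2.27.

K_p = 2.27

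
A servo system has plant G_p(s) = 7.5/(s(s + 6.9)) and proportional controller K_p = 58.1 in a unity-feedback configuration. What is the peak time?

Closed-loop characteristic equation: s² + 6.9s + 435.8 = 0, so ω_n = 20.87 rad/s and ζ = 6.9/(2·20.87) = 0.1653.
Damped frequency ω_d = ω_n√(1−ζ²) = 20.59 rad/s, so peak time T_p = π/ω_d = 0.153 s.

T_p = 0.153 s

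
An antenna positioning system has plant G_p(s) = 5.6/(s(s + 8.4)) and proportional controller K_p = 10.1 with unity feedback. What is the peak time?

Closed-loop characteristic equation: s² + 8.4s + 56.56 = 0, so ω_n = 7.521 rad/s and ζ = 8.4/(2·7.521) = 0.5585.
Damped frequency ω_d = ω_n√(1−ζ²) = 6.239 rad/s, so peak time T_p = π/ω_d = 0.504 s.

T_p = 0.504 s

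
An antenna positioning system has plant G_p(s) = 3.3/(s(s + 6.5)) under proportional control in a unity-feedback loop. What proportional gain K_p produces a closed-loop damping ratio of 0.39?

K_p = 21

Closed-loop characteristic equation: s² + 6.5s + K_p·3.3 = 0.
So ω_n = √(3.3K_p) and 2ζω_n = 6.5, giving ζ = 6.5/(2√(3.3K_p)).
Setting ζ = 0.39: √(3.3K_p) = 6.5/(2·0.39) = 8.333, so K_p = 69.44/3.3 = 21.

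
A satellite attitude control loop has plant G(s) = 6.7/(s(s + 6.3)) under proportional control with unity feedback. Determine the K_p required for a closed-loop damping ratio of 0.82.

Closed-loop characteristic equation: s² + 6.3s + K_p·6.7 = 0.
So ω_n = √(6.7K_p) and 2ζω_n = 6.3, giving ζ = 6.3/(2√(6.7K_p)).
Setting ζ = 0.82: √(6.7K_p) = 6.3/(2·0.82) = 3.841, so K_p = 14.76/6.7 = 2.2.

K_p = 2.2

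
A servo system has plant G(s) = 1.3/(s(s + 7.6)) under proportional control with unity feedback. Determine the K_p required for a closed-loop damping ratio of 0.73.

Closed-loop characteristic equation: s² + 7.6s + K_p·1.3 = 0.
So ω_n = √(1.3K_p) and 2ζω_n = 7.6, giving ζ = 7.6/(2√(1.3K_p)).
Setting ζ = 0.73: √(1.3K_p) = 7.6/(2·0.73) = 5.205, so K_p = 27.1/1.3 = 20.8.

K_p = 20.8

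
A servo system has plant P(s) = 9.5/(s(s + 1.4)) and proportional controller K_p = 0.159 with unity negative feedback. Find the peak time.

From 1 + K_pP(s) = 0: s² + 1.4s + 1.51 = 0 ⇒ ω_n = 1.229, ζ = 0.5696.
Damped frequency ω_d = ω_n√(1−ζ²) = 1.01 rad/s, so peak time T_p = π/ω_d = 3.11 s.

T_p = 3.11 s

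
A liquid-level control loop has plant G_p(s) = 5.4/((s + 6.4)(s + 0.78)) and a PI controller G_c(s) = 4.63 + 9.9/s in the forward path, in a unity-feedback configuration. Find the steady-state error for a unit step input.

The open loop G_c(s)G_p(s) has a pole at the origin (type 1), so the static position error constant is infinite and e_ss = 1/(1+∞) = 0.

0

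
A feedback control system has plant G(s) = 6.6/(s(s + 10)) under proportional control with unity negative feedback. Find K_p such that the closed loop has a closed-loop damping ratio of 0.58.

Closed-loop characteristic equation: s² + 10s + K_p·6.6 = 0.
So ω_n = √(6.6K_p) and 2ζω_n = 10, giving ζ = 10/(2√(6.6K_p)).
Setting ζ = 0.58: √(6.6K_p) = 10/(2·0.58) = 8.621, so K_p = 74.32/6.6 = 11.3.

K_p = 11.3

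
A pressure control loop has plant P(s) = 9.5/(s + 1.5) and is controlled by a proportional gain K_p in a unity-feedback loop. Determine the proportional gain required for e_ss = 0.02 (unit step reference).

K_p = 7.74

Steady-state error for a unit step on this type-0 loop is 1/(1 + K_p·P(0)).
P(0) = 6.333. Require 1/(1 + K_p·6.333) = 0.02, so 1 + 6.333·K_p = 50.
K_p = (50 − 1)/6.333 = 7.74.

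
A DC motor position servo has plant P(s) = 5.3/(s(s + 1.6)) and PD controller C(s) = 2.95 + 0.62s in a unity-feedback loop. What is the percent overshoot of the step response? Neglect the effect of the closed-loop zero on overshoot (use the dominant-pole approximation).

8.47%

Forward path: (2.95 + 0.62s)·5.3/(s(s+1.6)). The closed-loop characteristic equation is s² + (1.6 + 5.3·0.62)s + 5.3·2.95 = 0.
That is s² + 4.886s + 15.63 = 0, so ω_n = 3.954 rad/s and ζ = 4.886/(2·3.954) = 0.6178.
%OS = 100·exp(−πζ/√(1−ζ²)) = 8.47%.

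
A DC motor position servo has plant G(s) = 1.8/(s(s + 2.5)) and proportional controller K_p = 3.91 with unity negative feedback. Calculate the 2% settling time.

Closed-loop characteristic equation: s² + 2.5s + 7.038 = 0, so ω_n = 2.653 rad/s and ζ = 2.5/(2·2.653) = 0.4712.
2% settling time T_s ≈ 4/(ζω_n) = 4/1.25 = 3.2 s.

T_s ≈ 3.2 s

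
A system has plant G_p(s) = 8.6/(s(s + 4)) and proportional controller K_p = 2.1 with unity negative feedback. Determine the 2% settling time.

From 1 + K_pG_p(s) = 0: s² + 4s + 18.06 = 0 ⇒ ω_n = 4.25, ζ = 0.4706.
2% settling time T_s ≈ 4/(ζω_n) = 4/2 = 2 s.

T_s ≈ 2 s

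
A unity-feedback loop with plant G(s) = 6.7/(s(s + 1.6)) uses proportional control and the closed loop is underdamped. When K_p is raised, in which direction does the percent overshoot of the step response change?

increase

ζ = 1.6/(2√(6.7K_p)) decreases as K_p grows; lower damping means more overshoot.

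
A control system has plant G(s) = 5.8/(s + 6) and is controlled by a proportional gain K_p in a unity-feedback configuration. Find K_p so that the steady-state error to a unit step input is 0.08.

K_p = 11.9

For a type-0 loop with proportional control, e_ss = 1/(1 + K_p·G(0)).
G(0) = 0.9667. Require 1/(1 + K_p·0.9667) = 0.08, so 1 + 0.9667·K_p = 12.5.
K_p = (12.5 − 1)/0.9667 = 11.9.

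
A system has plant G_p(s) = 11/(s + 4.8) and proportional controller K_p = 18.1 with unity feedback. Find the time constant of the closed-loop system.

Closed-loop transfer function: T(s) = K_p·G_p(s)/(1 + K_p·G_p(s)) = 199.1/(s + 4.8 + 199.1) = 199.1/(s + 203.9).
Time constant τ = 1/203.9 = 0.0049 s.

τ = 0.0049 s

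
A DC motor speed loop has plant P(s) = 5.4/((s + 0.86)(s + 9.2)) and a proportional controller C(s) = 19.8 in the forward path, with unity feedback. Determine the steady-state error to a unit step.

0.0689

The loop is type 0. Static position error constant K_pos = C(0)·P(0) = 19.8·0.6825 = 13.51.
Steady-state error to a unit step: e_ss = 1/(1+K_pos) = 1/14.51 = 0.0689.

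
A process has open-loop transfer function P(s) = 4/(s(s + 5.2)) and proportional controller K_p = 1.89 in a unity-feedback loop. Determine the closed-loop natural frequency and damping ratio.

With unity feedback the closed-loop characteristic equation is s² + 5.2s + 1.89·4 = s² + 5.2s + 7.56 = 0.
Matching s² + 2ζω_n s + ω_n²: ω_n = √7.56 = 2.75 rad/s and 2ζω_n = 5.2, so ζ = 5.2/(2·2.75) = 0.946.

ω_n = 2.75 rad/s, ζ = 0.946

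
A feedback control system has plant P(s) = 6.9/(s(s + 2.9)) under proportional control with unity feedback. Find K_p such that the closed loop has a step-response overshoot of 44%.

From %OS = 100·exp(−πζ/√(1−ζ²)) = 44%, ζ = −ln(0.44)/√(π²+ln²(0.44)) = 0.2528.
Characteristic equation s² + 2.9s + 6.9K_p = 0 gives ζ = 2.9/(2√(6.9K_p)).
Setting ζ = 0.2528: √(6.9K_p) = 2.9/(2·0.2528) = 5.735, so K_p = 32.89/6.9 = 4.77.

K_p = 4.77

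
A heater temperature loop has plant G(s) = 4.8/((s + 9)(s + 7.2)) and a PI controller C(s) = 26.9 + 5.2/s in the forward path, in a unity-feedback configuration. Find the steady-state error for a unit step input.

0

The open loop C(s)G(s) has a pole at the origin (type 1), so the static position error constant is infinite and e_ss = 1/(1+∞) = 0.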